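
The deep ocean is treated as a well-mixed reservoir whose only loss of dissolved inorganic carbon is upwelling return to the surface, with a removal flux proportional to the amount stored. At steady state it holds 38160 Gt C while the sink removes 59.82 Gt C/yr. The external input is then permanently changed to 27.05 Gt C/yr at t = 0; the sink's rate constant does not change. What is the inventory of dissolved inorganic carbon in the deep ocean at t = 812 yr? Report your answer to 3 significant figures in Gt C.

23100 Gt C

Residence time τ = M₀/F₀ = 637.9 yr. The eventual steady state is M_∞ = M₀·(F₁/F₀) = 38160 × 27.05/59.82 = 17256 Gt C.
The anomaly ΔM(t) = M(t) − M_∞ decays as ΔM₀·e^(−t/τ) with ΔM₀ = 38160 − 17256 = 20900 Gt C.
At t = 812 yr, e^(−t/τ) = e^(−1.273) = 0.2800, so ΔM = 5854 Gt C and M = 17256 + 5854 = 23109 Gt C.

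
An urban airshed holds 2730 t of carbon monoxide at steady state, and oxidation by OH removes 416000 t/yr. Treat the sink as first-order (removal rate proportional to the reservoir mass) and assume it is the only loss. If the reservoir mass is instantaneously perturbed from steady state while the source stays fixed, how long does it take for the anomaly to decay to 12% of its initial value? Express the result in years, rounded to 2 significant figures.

0.014 yr

For a linear reservoir the anomaly decays as exp(−t/τ) with τ = M/F = 2730/416000 = 0.006562 yr.
exp(−t/τ) = 0.12 ⇒ t = −τ ln(0.12) = 0.006562 × 2.120 = 0.01391 yr.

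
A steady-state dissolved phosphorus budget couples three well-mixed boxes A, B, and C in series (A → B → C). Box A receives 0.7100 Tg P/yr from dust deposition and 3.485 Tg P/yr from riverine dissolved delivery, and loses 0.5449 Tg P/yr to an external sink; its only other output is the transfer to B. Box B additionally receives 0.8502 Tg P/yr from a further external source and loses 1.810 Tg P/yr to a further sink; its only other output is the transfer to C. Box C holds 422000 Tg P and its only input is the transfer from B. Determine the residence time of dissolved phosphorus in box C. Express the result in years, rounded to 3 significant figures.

Box A: F(A→B) = (0.7100 + 3.485) − 0.5449 = 3.6501 Tg P/yr.
Box B: F(B→C) = (3.6501 + 0.8502) − 1.810 = 2.6903 Tg P/yr.
Box C throughput = its input = 2.6903 Tg P/yr; τ = 422000 / 2.6903 = 156900 yr.

157000 yr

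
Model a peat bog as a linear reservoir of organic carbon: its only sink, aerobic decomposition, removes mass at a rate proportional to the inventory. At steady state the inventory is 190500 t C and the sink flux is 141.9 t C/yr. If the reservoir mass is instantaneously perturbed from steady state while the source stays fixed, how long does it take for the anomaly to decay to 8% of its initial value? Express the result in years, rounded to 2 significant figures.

3400 yr

For a linear reservoir the anomaly decays as exp(−t/τ) with τ = M/F = 190500/141.9 = 1342 yr.
exp(−t/τ) = 0.08 ⇒ t = −τ ln(0.08) = 1342 × 2.526 = 3391 yr.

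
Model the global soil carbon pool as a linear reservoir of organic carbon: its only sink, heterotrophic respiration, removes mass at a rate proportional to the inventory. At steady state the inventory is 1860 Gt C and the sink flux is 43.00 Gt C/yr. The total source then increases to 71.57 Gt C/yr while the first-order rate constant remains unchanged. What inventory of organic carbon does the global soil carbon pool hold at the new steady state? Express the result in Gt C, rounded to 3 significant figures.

3100 Gt C

Rate constant k = F/M = 43.00 / 1860 = 0.02312 yr⁻¹.
At the new steady state, source = k·M_new ⇒ M_new = 71.57 / 0.02312 = 3096 Gt C.
(Equivalently M_new = M × F_new/F_old = 1860 × 71.57/43.00.)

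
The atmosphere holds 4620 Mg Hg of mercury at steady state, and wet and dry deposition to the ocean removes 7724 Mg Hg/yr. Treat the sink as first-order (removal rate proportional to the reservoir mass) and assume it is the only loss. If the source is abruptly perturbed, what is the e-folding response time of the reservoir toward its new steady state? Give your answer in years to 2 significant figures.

For a linear reservoir the response time equals the residence time τ = M/F.
τ = 4620 / 7724 = 0.5981 yr.

0.60 yr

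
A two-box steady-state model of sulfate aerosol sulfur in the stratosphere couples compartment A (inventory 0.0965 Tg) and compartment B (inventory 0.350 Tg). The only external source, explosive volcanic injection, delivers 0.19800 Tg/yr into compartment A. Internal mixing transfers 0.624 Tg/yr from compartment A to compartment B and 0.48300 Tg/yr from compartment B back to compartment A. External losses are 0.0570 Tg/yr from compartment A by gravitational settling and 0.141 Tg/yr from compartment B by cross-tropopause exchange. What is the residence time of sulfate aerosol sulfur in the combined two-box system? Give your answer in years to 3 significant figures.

2.26 yr

Treat the two boxes together as one reservoir: the mixing fluxes between them are internal recycling, so τ = ΣM / Σ(external losses).
M_total = 0.0965 + 0.350 = 0.44650 Tg.
ΣF_external_out = 0.0570 + 0.141 = 0.19800 Tg/yr.
τ = M_total / ΣF_ext = 0.44650 / 0.19800 = 2.255 yr.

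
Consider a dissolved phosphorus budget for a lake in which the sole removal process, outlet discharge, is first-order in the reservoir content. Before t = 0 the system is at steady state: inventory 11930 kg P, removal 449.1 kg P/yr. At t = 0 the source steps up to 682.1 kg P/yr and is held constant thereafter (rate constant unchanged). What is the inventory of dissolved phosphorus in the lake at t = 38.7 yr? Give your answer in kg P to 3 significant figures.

The sink rate constant is k = F₀/M₀ = 449.1/11930 = 0.03764 yr⁻¹.
Solving dM/dt = F₁ − kM with M(0) = M₀ gives M(t) = F₁/k + (M₀ − F₁/k)·e^(−kt).
F₁/k = 682.1/0.03764 = 18119 kg P; kt = 0.03764 × 38.7 = 1.457, e^(−kt) = 0.2330.
M(38.7) = 18119 + (11930 − 18119) × 0.2330 = 18119 − 1442 = 16678 kg P.

16700 kg P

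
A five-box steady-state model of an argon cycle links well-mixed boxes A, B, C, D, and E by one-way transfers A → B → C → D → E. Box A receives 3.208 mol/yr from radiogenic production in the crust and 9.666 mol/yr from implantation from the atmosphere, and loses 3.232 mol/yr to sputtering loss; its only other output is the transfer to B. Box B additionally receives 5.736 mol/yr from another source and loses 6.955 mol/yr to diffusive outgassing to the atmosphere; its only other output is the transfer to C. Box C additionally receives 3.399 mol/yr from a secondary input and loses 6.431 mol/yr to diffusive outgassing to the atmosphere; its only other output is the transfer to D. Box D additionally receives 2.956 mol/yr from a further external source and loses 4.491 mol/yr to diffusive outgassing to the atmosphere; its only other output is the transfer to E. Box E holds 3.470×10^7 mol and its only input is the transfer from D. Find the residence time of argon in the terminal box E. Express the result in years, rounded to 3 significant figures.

9.00×10^6 yr

Box A: F(A→B) = (3.208 + 9.666) − 3.232 = 9.6420 mol/yr.
Box B: F(B→C) = (9.6420 + 5.736) − 6.955 = 8.4230 mol/yr.
Box C: F(C→D) = (8.4230 + 3.399) − 6.431 = 5.3910 mol/yr.
Box D: F(D→E) = (5.3910 + 2.956) − 4.491 = 3.8560 mol/yr.
Box E throughput = its input = 3.8560 mol/yr; τ = 3.470×10^7 / 3.8560 = 8.999×10^6 yr.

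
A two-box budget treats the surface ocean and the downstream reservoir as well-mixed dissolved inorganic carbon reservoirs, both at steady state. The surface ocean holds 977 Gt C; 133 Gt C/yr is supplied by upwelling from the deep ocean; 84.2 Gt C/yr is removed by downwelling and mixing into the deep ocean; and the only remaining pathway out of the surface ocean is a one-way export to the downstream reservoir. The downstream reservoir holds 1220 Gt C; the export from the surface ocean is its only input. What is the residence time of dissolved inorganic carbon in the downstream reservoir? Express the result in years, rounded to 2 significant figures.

25 yr

Balance the surface ocean: ΣF_in = 133.00 Gt C/yr.
Export to the downstream reservoir = ΣF_in − (84.2) = 48.800 Gt C/yr.
At steady state the output of the downstream reservoir equals its input, 48.800 Gt C/yr.
τ = M / F = 1220 / 48.800 = 25.00 yr.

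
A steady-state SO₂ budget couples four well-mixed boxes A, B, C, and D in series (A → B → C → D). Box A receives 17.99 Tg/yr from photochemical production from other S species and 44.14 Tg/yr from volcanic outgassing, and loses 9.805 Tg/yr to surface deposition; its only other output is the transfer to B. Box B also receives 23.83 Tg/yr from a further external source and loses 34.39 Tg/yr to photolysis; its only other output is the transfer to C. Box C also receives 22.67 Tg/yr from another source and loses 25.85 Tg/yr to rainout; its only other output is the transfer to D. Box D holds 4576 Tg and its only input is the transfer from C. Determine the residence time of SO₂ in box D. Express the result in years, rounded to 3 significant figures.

Box A: F(A→B) = (17.99 + 44.14) − 9.805 = 52.325 Tg/yr.
Box B: F(B→C) = (52.325 + 23.83) − 34.39 = 41.765 Tg/yr.
Box C: F(C→D) = (41.765 + 22.67) − 25.85 = 38.585 Tg/yr.
Box D throughput = its input = 38.585 Tg/yr; τ = 4576 / 38.585 = 118.6 yr.

119 yr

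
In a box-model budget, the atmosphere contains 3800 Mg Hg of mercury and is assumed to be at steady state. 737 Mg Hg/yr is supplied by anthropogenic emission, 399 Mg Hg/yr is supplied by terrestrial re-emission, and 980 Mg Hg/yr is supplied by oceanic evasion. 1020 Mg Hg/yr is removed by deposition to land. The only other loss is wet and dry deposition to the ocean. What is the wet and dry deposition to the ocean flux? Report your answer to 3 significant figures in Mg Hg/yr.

1100 Mg Hg/yr

At steady state ΣF_in = ΣF_out.
ΣF_in = 737 + 399 + 980 = 2116.0 Mg Hg/yr.
Wet and dry deposition to the ocean flux = ΣF_in − (1020) = 2116.0 − 1020 = 1096 Mg Hg/yr.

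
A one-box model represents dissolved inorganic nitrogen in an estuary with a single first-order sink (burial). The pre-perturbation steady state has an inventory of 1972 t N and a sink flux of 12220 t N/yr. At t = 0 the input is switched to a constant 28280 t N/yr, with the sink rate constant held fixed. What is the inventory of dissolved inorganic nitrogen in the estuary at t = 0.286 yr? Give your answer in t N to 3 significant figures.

4120 t N

τ = M₀/F₀ = 1972/12220 = 0.1614 yr; rate constant k = 1/τ.
New steady state M_∞ = F₁/k = F₁·τ = 28280 × 0.1614 = 4563.7 t N.
M(t) = M_∞ + (M₀ − M_∞)·e^(−t/τ); t/τ = 0.286/0.1614 = 1.772, so e^(−t/τ) = 0.1699.
M(t) = 4563.7 − 2592 × 0.1699 = 4123.2 t N.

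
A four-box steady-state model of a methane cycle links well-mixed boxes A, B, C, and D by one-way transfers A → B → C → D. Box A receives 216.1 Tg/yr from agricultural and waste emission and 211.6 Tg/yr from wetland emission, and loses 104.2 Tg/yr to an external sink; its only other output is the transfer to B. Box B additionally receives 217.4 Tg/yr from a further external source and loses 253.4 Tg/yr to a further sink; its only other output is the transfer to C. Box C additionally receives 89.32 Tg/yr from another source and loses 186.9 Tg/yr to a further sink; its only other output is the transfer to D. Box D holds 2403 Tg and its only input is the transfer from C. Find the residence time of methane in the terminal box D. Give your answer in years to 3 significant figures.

12.7 yr

Box A: F(A→B) = (216.1 + 211.6) − 104.2 = 323.50 Tg/yr.
Box B: F(B→C) = (323.50 + 217.4) − 253.4 = 287.50 Tg/yr.
Box C: F(C→D) = (287.50 + 89.32) − 186.9 = 189.92 Tg/yr.
Box D throughput = its input = 189.92 Tg/yr; τ = 2403 / 189.92 = 12.65 yr.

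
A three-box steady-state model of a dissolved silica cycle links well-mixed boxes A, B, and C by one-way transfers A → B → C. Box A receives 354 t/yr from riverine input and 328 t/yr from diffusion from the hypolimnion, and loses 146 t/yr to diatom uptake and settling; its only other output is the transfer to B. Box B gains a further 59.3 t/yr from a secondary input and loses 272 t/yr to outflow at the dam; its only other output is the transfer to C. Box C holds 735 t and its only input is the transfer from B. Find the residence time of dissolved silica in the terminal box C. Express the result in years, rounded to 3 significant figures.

2.27 yr

Box A: F(A→B) = (354 + 328) − 146 = 536.00 t/yr.
Box B: F(B→C) = (536.00 + 59.3) − 272 = 323.30 t/yr.
Box C throughput = its input = 323.30 t/yr; τ = 735 / 323.30 = 2.273 yr.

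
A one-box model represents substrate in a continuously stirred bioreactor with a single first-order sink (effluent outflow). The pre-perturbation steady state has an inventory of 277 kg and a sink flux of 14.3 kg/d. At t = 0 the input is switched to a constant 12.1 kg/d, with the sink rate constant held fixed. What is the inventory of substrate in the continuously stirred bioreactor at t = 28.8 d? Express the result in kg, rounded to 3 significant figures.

Residence time τ = M₀/F₀ = 19.37 d. The eventual steady state is M_∞ = M₀·(F₁/F₀) = 277 × 12.1/14.3 = 234.38 kg.
The anomaly ΔM(t) = M(t) − M_∞ decays as ΔM₀·e^(−t/τ) with ΔM₀ = 277 − 234.38 = 42.62 kg.
At t = 28.8 d, e^(−t/τ) = e^(−1.487) = 0.2261, so ΔM = 9.635 kg and M = 234.38 + 9.635 = 244.02 kg.

244 kg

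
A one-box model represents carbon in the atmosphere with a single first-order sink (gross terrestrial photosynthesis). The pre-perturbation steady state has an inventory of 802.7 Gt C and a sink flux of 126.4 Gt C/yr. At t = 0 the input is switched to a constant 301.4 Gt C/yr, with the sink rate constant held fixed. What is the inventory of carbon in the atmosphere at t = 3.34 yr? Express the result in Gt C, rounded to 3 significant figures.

1260 Gt C

Residence time τ = M₀/F₀ = 6.350 yr. The eventual steady state is M_∞ = M₀·(F₁/F₀) = 802.7 × 301.4/126.4 = 1914.0 Gt C.
The anomaly ΔM(t) = M(t) − M_∞ decays as ΔM₀·e^(−t/τ) with ΔM₀ = 802.7 − 1914.0 = −1111 Gt C.
At t = 3.34 yr, e^(−t/τ) = e^(−0.5259) = 0.5910, so ΔM = −656.8 Gt C and M = 1914.0 − 656.8 = 1257.2 Gt C.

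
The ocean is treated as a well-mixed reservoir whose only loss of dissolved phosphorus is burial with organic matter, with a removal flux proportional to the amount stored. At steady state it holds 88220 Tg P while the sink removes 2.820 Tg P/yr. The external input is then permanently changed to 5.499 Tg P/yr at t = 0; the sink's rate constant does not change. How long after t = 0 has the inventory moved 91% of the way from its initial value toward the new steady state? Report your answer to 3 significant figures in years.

τ = M₀/F₀ = 88220/2.820 = 31280 yr.
The remaining gap fraction is e^(−t/τ); 91% covered ⇒ e^(−t/τ) = 0.0900.
t = −τ ln(0.0900) = 31280 × 2.408 = 75330 yr.

75300 yr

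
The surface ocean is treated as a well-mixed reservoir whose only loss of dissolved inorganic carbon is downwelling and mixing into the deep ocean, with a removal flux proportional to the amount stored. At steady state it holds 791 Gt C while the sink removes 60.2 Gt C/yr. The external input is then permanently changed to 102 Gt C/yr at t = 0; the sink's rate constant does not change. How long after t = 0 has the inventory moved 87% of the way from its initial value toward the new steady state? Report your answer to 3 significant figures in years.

τ = M₀/F₀ = 791/60.2 = 13.14 yr.
The remaining gap fraction is e^(−t/τ); 87% covered ⇒ e^(−t/τ) = 0.130.
t = −τ ln(0.130) = 13.14 × 2.040 = 26.81 yr.

26.8 yr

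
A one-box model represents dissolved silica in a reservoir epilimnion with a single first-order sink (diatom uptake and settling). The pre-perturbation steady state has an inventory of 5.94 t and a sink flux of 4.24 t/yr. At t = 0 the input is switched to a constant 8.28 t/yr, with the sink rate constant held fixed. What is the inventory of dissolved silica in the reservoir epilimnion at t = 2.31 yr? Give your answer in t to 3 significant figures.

10.5 t

The sink rate constant is k = F₀/M₀ = 4.24/5.94 = 0.7138 yr⁻¹.
Solving dM/dt = F₁ − kM with M(0) = M₀ gives M(t) = F₁/k + (M₀ − F₁/k)·e^(−kt).
F₁/k = 8.28/0.7138 = 11.600 t; kt = 0.7138 × 2.31 = 1.649, e^(−kt) = 0.1923.
M(2.31) = 11.600 + (5.94 − 11.600) × 0.1923 = 11.600 − 1.088 = 10.512 t.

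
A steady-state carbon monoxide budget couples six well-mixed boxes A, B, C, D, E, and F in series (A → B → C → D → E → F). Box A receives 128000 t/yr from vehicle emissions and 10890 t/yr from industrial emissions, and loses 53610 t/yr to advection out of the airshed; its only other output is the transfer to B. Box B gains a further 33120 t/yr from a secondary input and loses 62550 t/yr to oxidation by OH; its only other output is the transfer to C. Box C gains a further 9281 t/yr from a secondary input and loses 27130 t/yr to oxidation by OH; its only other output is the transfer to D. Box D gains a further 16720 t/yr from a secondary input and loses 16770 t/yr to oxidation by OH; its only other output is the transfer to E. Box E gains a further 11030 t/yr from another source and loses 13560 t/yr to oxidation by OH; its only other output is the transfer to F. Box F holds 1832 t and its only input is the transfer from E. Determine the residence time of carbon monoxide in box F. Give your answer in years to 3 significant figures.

Box A: F(A→B) = (128000 + 10890) − 53610 = 85280 t/yr.
Box B: F(B→C) = (85280 + 33120) − 62550 = 55850 t/yr.
Box C: F(C→D) = (55850 + 9281) − 27130 = 38001 t/yr.
Box D: F(D→E) = (38001 + 16720) − 16770 = 37951 t/yr.
Box E: F(E→F) = (37951 + 11030) − 13560 = 35421 t/yr.
Box F throughput = its input = 35421 t/yr; τ = 1832 / 35421 = 0.05172 yr.

0.0517 yr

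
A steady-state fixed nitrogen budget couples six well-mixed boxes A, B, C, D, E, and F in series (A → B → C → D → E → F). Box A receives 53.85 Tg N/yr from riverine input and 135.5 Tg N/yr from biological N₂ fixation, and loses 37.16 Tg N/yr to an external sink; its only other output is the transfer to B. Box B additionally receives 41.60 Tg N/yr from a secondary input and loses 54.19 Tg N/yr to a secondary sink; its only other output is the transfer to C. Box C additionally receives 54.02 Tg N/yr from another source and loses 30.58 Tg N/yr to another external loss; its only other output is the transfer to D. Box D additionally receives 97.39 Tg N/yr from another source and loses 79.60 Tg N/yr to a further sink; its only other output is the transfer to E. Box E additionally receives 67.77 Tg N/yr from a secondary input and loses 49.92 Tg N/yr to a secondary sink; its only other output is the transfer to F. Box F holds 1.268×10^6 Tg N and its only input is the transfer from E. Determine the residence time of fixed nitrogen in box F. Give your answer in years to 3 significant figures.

6380 yr

Box A: F(A→B) = (53.85 + 135.5) − 37.16 = 152.19 Tg N/yr.
Box B: F(B→C) = (152.19 + 41.60) − 54.19 = 139.60 Tg N/yr.
Box C: F(C→D) = (139.60 + 54.02) − 30.58 = 163.04 Tg N/yr.
Box D: F(D→E) = (163.04 + 97.39) − 79.60 = 180.83 Tg N/yr.
Box E: F(E→F) = (180.83 + 67.77) − 49.92 = 198.68 Tg N/yr.
Box F throughput = its input = 198.68 Tg N/yr; τ = 1.268×10^6 / 198.68 = 6382 yr.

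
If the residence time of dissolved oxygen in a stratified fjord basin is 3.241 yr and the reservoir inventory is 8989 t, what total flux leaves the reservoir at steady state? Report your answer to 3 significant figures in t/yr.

2770 t/yr

F = M / τ = 8989 / 3.241 = 2774 t/yr.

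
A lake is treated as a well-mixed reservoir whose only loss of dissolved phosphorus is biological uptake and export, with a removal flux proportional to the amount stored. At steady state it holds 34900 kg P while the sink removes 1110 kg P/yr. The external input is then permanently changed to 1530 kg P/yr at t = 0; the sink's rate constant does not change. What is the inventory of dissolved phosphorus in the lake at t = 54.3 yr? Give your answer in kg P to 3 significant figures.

45800 kg P

τ = M₀/F₀ = 34900/1110 = 31.44 yr; rate constant k = 1/τ.
New steady state M_∞ = F₁/k = F₁·τ = 1530 × 31.44 = 48105 kg P.
M(t) = M_∞ + (M₀ − M_∞)·e^(−t/τ); t/τ = 54.3/31.44 = 1.727, so e^(−t/τ) = 0.1778.
M(t) = 48105 − 13210 × 0.1778 = 45757 kg P.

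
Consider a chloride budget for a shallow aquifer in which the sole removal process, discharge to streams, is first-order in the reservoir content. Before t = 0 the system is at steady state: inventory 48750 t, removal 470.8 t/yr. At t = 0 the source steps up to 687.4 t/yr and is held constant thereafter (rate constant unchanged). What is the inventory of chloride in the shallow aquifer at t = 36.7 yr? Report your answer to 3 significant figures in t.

The sink rate constant is k = F₀/M₀ = 470.8/48750 = 0.009657 yr⁻¹.
Solving dM/dt = F₁ − kM with M(0) = M₀ gives M(t) = F₁/k + (M₀ − F₁/k)·e^(−kt).
F₁/k = 687.4/0.009657 = 71178 t; kt = 0.009657 × 36.7 = 0.3544, e^(−kt) = 0.7016.
M(36.7) = 71178 + (48750 − 71178) × 0.7016 = 71178 − 15740 = 55443 t.

55400 t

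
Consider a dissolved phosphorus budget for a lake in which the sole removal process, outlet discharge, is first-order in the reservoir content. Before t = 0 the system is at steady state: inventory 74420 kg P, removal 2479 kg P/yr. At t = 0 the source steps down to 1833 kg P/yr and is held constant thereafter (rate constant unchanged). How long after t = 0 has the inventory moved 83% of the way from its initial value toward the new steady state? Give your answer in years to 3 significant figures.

53.2 yr

τ = M₀/F₀ = 74420/2479 = 30.02 yr.
The remaining gap fraction is e^(−t/τ); 83% covered ⇒ e^(−t/τ) = 0.170.
t = −τ ln(0.170) = 30.02 × 1.772 = 53.19 yr.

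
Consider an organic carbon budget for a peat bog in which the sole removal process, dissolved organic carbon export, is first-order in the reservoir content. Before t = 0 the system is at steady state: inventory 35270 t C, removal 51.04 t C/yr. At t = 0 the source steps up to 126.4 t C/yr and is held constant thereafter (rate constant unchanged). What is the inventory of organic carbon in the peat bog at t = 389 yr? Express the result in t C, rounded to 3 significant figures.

The sink rate constant is k = F₀/M₀ = 51.04/35270 = 0.001447 yr⁻¹.
Solving dM/dt = F₁ − kM with M(0) = M₀ gives M(t) = F₁/k + (M₀ − F₁/k)·e^(−kt).
F₁/k = 126.4/0.001447 = 87346 t C; kt = 0.001447 × 389 = 0.5629, e^(−kt) = 0.5695.
M(389) = 87346 + (35270 − 87346) × 0.5695 = 87346 − 29660 = 57687 t C.

57700 t C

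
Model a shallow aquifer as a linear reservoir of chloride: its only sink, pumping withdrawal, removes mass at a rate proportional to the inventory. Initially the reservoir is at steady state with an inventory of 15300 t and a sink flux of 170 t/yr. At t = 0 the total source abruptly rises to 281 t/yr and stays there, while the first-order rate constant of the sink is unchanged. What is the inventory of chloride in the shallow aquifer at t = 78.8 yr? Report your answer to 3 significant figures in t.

Residence time τ = M₀/F₀ = 90.00 yr. The eventual steady state is M_∞ = M₀·(F₁/F₀) = 15300 × 281/170 = 25290 t.
The anomaly ΔM(t) = M(t) − M_∞ decays as ΔM₀·e^(−t/τ) with ΔM₀ = 15300 − 25290 = −9990 t.
At t = 78.8 yr, e^(−t/τ) = e^(−0.8756) = 0.4166, so ΔM = −4162 t and M = 25290 − 4162 = 21128 t.

21100 t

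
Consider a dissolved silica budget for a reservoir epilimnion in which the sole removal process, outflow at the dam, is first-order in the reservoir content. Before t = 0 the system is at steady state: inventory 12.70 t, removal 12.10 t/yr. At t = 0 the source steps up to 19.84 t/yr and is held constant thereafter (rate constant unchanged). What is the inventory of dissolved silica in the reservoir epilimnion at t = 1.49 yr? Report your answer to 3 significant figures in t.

τ = M₀/F₀ = 12.70/12.10 = 1.050 yr; rate constant k = 1/τ.
New steady state M_∞ = F₁/k = F₁·τ = 19.84 × 1.050 = 20.824 t.
M(t) = M_∞ + (M₀ − M_∞)·e^(−t/τ); t/τ = 1.49/1.050 = 1.420, so e^(−t/τ) = 0.2418.
M(t) = 20.824 − 8.124 × 0.2418 = 18.859 t.

18.9 t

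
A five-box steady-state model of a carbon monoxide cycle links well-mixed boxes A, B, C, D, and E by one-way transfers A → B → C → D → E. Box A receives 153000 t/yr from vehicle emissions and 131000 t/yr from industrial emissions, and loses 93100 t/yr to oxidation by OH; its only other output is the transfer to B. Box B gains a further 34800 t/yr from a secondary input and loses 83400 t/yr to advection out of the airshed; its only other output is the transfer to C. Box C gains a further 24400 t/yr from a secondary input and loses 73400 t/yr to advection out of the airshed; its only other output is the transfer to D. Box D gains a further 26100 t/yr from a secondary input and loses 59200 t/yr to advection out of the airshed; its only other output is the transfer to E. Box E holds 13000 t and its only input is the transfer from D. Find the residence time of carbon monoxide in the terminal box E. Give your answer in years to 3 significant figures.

Box A: F(A→B) = (153000 + 131000) − 93100 = 190900 t/yr.
Box B: F(B→C) = (190900 + 34800) − 83400 = 142300 t/yr.
Box C: F(C→D) = (142300 + 24400) − 73400 = 93300 t/yr.
Box D: F(D→E) = (93300 + 26100) − 59200 = 60200 t/yr.
Box E throughput = its input = 60200 t/yr; τ = 13000 / 60200 = 0.2159 yr.

0.216 yr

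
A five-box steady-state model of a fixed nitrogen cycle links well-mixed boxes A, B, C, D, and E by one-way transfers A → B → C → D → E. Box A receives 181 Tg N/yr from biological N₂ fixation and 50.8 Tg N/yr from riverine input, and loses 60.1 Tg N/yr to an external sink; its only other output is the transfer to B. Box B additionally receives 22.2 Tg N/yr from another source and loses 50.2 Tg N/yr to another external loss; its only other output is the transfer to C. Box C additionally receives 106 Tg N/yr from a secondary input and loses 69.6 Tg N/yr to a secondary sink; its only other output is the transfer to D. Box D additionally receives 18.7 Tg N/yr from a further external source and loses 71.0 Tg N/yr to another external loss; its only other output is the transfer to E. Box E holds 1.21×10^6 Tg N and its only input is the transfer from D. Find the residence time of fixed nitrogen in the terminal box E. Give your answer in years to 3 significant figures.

Box A: F(A→B) = (181 + 50.8) − 60.1 = 171.70 Tg N/yr.
Box B: F(B→C) = (171.70 + 22.2) − 50.2 = 143.70 Tg N/yr.
Box C: F(C→D) = (143.70 + 106) − 69.6 = 180.10 Tg N/yr.
Box D: F(D→E) = (180.10 + 18.7) − 71.0 = 127.80 Tg N/yr.
Box E throughput = its input = 127.80 Tg N/yr; τ = 1.21×10^6 / 127.80 = 9468 yr.

9470 yr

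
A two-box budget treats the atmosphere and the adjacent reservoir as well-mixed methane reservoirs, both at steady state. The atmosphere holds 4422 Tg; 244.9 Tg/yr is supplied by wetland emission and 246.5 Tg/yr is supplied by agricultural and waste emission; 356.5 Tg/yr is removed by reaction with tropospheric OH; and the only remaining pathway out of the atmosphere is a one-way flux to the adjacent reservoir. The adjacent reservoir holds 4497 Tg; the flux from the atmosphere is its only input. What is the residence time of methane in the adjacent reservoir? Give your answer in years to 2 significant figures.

33 yr

Balance the atmosphere: ΣF_in = 244.9 + 246.5 = 491.40 Tg/yr.
Flux to the adjacent reservoir = ΣF_in − (356.5) = 134.90 Tg/yr.
At steady state the output of the adjacent reservoir equals its input, 134.90 Tg/yr.
τ = M / F = 4497 / 134.90 = 33.34 yr.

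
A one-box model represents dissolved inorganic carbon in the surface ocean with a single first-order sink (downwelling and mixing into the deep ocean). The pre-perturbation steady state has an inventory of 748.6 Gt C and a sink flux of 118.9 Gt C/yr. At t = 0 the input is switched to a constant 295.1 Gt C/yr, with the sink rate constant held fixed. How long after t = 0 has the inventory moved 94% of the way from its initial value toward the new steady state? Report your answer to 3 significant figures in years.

17.7 yr

τ = M₀/F₀ = 748.6/118.9 = 6.296 yr.
The remaining gap fraction is e^(−t/τ); 94% covered ⇒ e^(−t/τ) = 0.0600.
t = −τ ln(0.0600) = 6.296 × 2.813 = 17.71 yr.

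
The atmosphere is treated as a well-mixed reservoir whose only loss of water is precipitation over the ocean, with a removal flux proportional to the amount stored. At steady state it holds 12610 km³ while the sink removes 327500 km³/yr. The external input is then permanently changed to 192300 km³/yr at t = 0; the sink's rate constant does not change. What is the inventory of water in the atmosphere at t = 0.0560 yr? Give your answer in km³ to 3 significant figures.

τ = M₀/F₀ = 12610/327500 = 0.03850 yr; rate constant k = 1/τ.
New steady state M_∞ = F₁/k = F₁·τ = 192300 × 0.03850 = 7404.3 km³.
M(t) = M_∞ + (M₀ − M_∞)·e^(−t/τ); t/τ = 0.0560/0.03850 = 1.454, so e^(−t/τ) = 0.2335.
M(t) = 7404.3 + 5206 × 0.2335 = 8620.0 km³.

8620 km³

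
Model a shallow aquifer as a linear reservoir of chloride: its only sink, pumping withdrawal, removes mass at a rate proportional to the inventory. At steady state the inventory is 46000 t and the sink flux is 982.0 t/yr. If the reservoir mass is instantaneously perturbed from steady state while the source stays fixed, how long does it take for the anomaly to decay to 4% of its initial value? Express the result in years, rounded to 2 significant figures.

150 yr

For a linear reservoir the anomaly decays as exp(−t/τ) with τ = M/F = 46000/982.0 = 46.84 yr.
exp(−t/τ) = 0.04 ⇒ t = −τ ln(0.04) = 46.84 × 3.219 = 150.8 yr.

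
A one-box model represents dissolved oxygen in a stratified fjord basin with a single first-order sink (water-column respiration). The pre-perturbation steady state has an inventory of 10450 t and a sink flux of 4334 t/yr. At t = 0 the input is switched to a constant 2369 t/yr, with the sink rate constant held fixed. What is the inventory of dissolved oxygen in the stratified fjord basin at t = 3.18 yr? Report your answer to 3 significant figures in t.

τ = M₀/F₀ = 10450/4334 = 2.411 yr; rate constant k = 1/τ.
New steady state M_∞ = F₁/k = F₁·τ = 2369 × 2.411 = 5712.1 t.
M(t) = M_∞ + (M₀ − M_∞)·e^(−t/τ); t/τ = 3.18/2.411 = 1.319, so e^(−t/τ) = 0.2674.
M(t) = 5712.1 + 4738 × 0.2674 = 6979.2 t.

6980 t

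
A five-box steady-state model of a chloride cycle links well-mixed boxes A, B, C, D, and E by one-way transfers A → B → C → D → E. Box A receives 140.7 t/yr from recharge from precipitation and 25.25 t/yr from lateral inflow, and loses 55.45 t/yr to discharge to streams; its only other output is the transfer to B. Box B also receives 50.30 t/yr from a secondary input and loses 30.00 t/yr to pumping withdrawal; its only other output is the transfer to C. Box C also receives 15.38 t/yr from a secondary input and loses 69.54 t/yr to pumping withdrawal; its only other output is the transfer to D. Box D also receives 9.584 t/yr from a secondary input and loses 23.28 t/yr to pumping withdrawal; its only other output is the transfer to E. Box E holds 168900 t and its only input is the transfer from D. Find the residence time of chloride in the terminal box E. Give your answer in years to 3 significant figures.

2680 yr

Box A: F(A→B) = (140.7 + 25.25) − 55.45 = 110.50 t/yr.
Box B: F(B→C) = (110.50 + 50.30) − 30.00 = 130.80 t/yr.
Box C: F(C→D) = (130.80 + 15.38) − 69.54 = 76.640 t/yr.
Box D: F(D→E) = (76.640 + 9.584) − 23.28 = 62.944 t/yr.
Box E throughput = its input = 62.944 t/yr; τ = 168900 / 62.944 = 2683 yr.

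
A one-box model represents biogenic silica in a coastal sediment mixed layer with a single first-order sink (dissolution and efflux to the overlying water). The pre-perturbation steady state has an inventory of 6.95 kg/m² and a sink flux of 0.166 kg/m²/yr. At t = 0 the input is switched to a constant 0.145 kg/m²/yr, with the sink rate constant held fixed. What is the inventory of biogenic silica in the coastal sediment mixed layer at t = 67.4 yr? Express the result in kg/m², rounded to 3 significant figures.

The sink rate constant is k = F₀/M₀ = 0.166/6.95 = 0.02388 yr⁻¹.
Solving dM/dt = F₁ − kM with M(0) = M₀ gives M(t) = F₁/k + (M₀ − F₁/k)·e^(−kt).
F₁/k = 0.145/0.02388 = 6.0708 kg/m²; kt = 0.02388 × 67.4 = 1.610, e^(−kt) = 0.1999.
M(67.4) = 6.0708 + (6.95 − 6.0708) × 0.1999 = 6.0708 + 0.1758 = 6.2466 kg/m².

6.25 kg/m²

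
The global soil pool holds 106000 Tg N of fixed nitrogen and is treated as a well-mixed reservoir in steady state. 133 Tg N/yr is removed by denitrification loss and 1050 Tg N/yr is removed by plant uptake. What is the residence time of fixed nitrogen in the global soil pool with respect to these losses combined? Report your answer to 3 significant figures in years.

Total removal = 133.0 + 1050 = 1183.0 Tg N/yr.
τ = M / ΣF_out = 106000 / 1183.0 = 89.60 yr.

89.6 yr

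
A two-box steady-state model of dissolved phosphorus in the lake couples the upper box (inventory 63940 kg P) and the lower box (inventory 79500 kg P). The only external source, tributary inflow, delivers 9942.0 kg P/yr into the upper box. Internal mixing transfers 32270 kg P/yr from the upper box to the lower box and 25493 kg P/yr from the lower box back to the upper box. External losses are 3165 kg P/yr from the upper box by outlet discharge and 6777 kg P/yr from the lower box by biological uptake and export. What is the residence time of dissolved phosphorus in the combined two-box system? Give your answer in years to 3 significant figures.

14.4 yr

Treat the two boxes together as one reservoir: the mixing fluxes between them are internal recycling, so τ = ΣM / Σ(external losses).
M_total = 63940 + 79500 = 143440 kg P.
ΣF_external_out = 3165 + 6777 = 9942.0 kg P/yr.
τ = M_total / ΣF_ext = 143440 / 9942.0 = 14.43 yr.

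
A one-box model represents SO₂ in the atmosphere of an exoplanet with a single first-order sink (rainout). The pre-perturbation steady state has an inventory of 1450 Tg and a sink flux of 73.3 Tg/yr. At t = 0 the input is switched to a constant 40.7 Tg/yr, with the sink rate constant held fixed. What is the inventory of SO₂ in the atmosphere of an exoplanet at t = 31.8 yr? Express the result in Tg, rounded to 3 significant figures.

The sink rate constant is k = F₀/M₀ = 73.3/1450 = 0.05055 yr⁻¹.
Solving dM/dt = F₁ − kM with M(0) = M₀ gives M(t) = F₁/k + (M₀ − F₁/k)·e^(−kt).
F₁/k = 40.7/0.05055 = 805.12 Tg; kt = 0.05055 × 31.8 = 1.608, e^(−kt) = 0.2004.
M(31.8) = 805.12 + (1450 − 805.12) × 0.2004 = 805.12 + 129.2 = 934.34 Tg.

934 Tg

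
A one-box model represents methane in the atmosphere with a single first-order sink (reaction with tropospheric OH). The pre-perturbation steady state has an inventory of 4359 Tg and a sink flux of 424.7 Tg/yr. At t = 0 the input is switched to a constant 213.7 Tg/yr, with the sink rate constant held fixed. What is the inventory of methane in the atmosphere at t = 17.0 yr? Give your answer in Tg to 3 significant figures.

2610 Tg

τ = M₀/F₀ = 4359/424.7 = 10.26 yr; rate constant k = 1/τ.
New steady state M_∞ = F₁/k = F₁·τ = 213.7 × 10.26 = 2193.4 Tg.
M(t) = M_∞ + (M₀ − M_∞)·e^(−t/τ); t/τ = 17.0/10.26 = 1.656, so e^(−t/τ) = 0.1908.
M(t) = 2193.4 + 2166 × 0.1908 = 2606.6 Tg.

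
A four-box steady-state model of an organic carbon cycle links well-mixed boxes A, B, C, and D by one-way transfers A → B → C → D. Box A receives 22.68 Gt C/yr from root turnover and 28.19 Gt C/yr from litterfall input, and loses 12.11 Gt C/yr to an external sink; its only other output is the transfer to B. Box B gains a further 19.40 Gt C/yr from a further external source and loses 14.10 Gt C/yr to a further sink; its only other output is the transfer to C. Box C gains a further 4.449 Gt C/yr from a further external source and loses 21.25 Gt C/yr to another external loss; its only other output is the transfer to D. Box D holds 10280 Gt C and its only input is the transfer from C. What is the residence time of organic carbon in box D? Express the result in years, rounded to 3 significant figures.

Box A: F(A→B) = (22.68 + 28.19) − 12.11 = 38.760 Gt C/yr.
Box B: F(B→C) = (38.760 + 19.40) − 14.10 = 44.060 Gt C/yr.
Box C: F(C→D) = (44.060 + 4.449) − 21.25 = 27.259 Gt C/yr.
Box D throughput = its input = 27.259 Gt C/yr; τ = 10280 / 27.259 = 377.1 yr.

377 yr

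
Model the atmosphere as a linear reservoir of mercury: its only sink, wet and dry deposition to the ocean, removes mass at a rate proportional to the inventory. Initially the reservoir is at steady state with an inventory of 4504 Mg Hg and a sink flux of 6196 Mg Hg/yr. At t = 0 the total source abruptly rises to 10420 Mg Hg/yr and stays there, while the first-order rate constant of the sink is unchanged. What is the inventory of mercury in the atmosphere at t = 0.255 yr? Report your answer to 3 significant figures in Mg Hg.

5410 Mg Hg

τ = M₀/F₀ = 4504/6196 = 0.7269 yr; rate constant k = 1/τ.
New steady state M_∞ = F₁/k = F₁·τ = 10420 × 0.7269 = 7574.5 Mg Hg.
M(t) = M_∞ + (M₀ − M_∞)·e^(−t/τ); t/τ = 0.255/0.7269 = 0.3508, so e^(−t/τ) = 0.7041.
M(t) = 7574.5 − 3071 × 0.7041 = 5412.5 Mg Hg.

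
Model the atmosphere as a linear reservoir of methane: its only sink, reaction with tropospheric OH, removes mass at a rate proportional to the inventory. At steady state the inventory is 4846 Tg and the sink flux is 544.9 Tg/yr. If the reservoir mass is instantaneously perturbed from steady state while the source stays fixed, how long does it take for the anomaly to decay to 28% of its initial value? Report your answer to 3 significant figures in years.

11.3 yr

For a linear reservoir the anomaly decays as exp(−t/τ) with τ = M/F = 4846/544.9 = 8.893 yr.
exp(−t/τ) = 0.28 ⇒ t = −τ ln(0.28) = 8.893 × 1.273 = 11.32 yr.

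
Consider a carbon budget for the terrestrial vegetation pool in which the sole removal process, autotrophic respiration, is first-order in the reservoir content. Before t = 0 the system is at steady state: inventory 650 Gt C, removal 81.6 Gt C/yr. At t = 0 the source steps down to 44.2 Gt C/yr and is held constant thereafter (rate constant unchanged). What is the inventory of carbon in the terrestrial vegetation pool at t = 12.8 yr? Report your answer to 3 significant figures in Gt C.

τ = M₀/F₀ = 650/81.6 = 7.966 yr; rate constant k = 1/τ.
New steady state M_∞ = F₁/k = F₁·τ = 44.2 × 7.966 = 352.08 Gt C.
M(t) = M_∞ + (M₀ − M_∞)·e^(−t/τ); t/τ = 12.8/7.966 = 1.607, so e^(−t/τ) = 0.2005.
M(t) = 352.08 + 297.9 × 0.2005 = 411.82 Gt C.

412 Gt C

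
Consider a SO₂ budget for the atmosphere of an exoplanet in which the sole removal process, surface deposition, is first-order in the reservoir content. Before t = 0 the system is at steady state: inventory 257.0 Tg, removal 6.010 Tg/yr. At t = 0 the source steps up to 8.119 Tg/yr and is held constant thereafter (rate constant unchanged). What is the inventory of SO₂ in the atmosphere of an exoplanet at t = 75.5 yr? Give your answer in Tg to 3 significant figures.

332 Tg

The sink rate constant is k = F₀/M₀ = 6.010/257.0 = 0.02339 yr⁻¹.
Solving dM/dt = F₁ − kM with M(0) = M₀ gives M(t) = F₁/k + (M₀ − F₁/k)·e^(−kt).
F₁/k = 8.119/0.02339 = 347.19 Tg; kt = 0.02339 × 75.5 = 1.766, e^(−kt) = 0.1711.
M(75.5) = 347.19 + (257.0 − 347.19) × 0.1711 = 347.19 − 15.43 = 331.76 Tg.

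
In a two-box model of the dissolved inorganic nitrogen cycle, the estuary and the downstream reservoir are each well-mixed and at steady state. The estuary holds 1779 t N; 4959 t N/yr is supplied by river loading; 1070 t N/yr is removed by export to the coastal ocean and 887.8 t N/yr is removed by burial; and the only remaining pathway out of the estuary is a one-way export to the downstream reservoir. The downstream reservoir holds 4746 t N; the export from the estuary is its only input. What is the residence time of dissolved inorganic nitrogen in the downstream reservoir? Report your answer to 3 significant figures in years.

Balance the estuary: ΣF_in = 4959.0 t N/yr.
Export to the downstream reservoir = ΣF_in − (1070 + 887.8) = 3001.2 t N/yr.
At steady state the output of the downstream reservoir equals its input, 3001.2 t N/yr.
τ = M / F = 4746 / 3001.2 = 1.581 yr.

1.58 yr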